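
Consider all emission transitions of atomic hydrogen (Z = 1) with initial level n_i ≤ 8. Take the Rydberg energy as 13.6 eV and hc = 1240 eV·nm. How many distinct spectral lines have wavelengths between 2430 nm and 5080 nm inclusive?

Enumerate all n_i → n_f pairs with 1 ≤ n_f < n_i ≤ 8 and compute λ = 1240 / [13.6·1·(1/n_f² − 1/n_i²)].
Lines falling in [2430, 5080] nm: 6→4 (2626 nm), 8→5 (3741 nm), 5→4 (4052 nm), 7→5 (4654 nm).

4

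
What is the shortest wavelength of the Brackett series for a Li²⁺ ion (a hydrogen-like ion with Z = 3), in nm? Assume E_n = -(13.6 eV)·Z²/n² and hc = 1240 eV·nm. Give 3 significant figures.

The Brackett series has lower level n_f = 4; the series limit corresponds to n_i → ∞.
ΔE_max = 13.6 × 9 / 4² = 7.650 eV.
λ_min = 1240 / 7.650 = 162 nm.

162 nm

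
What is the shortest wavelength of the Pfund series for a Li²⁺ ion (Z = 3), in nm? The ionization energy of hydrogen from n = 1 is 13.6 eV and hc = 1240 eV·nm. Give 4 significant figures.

The Pfund series has lower level n_f = 5; the series limit corresponds to n_i → ∞.
ΔE_max = 13.6 × 9 / 5² = 4.896 eV.
λ_min = 1240 / 4.896 = 253.3 nm.

253.3 nm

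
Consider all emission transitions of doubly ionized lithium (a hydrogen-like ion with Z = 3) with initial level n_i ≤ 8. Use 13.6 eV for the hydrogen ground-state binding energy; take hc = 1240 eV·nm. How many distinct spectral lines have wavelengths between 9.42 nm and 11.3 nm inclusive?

Enumerate all n_i → n_f pairs with 1 ≤ n_f < n_i ≤ 8 and compute λ = 1240 / [13.6·9·(1/n_f² − 1/n_i²)].
Lines falling in [9.42, 11.3] nm: 8→1 (10.29 nm), 7→1 (10.34 nm), 6→1 (10.42 nm), 5→1 (10.55 nm), 4→1 (10.81 nm).

5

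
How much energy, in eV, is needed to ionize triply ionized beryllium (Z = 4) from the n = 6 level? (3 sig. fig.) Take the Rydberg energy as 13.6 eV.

6.04 eV

E_n = −13.6 Z²/n² = −217.6/n² eV for Z = 4.
E_6 = −217.6/36 = −6.04 eV, so ionization (to E = 0) requires 6.04 eV.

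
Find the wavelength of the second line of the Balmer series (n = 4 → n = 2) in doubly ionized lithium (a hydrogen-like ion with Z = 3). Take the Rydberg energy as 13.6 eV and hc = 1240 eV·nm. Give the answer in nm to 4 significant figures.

The Balmer series terminates on n_f = 2; the second line has n_i = 2+2 = 4.
ΔE = 122.4 × (1/2² − 1/4²) = 22.95 eV.
λ = 1240 / 22.95 = 54.03 nm.

54.03 nm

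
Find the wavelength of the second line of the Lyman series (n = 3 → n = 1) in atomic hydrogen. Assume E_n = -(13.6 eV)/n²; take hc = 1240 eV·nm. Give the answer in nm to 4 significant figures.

102.6 nm

The Lyman series terminates on n_f = 1; the second line has n_i = 1+2 = 3.
ΔE = 13.60 × (1/1² − 1/3²) = 12.09 eV.
λ = 1240 / 12.09 = 102.6 nm.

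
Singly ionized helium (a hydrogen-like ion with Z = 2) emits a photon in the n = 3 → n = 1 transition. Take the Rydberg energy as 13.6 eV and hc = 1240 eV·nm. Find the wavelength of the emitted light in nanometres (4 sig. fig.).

For Z = 2 the level energies scale as Z², so the effective Rydberg energy is 13.6 × 4 = 54.40 eV.
ΔE = 54.40 × (1/1² − 1/3²) = 54.40 × 0.8889 = 48.36 eV.
λ = hc/ΔE = 1240 / 48.36 = 25.64 nm.

25.64 nm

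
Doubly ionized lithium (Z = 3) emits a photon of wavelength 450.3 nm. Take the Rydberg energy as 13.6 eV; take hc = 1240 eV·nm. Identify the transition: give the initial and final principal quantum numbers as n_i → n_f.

The photon energy is ΔE = hc/λ = 1240 / 450.3 = 2.754 eV.
With Z = 3, ΔE = 122.4 × (1/n_f² − 1/n_i²), so 1/n_f² − 1/n_i² = 0.02250.
Trying n_f = 4 gives 1/n_i² = 0.04000, i.e. n_i ≈ 5; this pair matches.

n_i = 5, n_f = 4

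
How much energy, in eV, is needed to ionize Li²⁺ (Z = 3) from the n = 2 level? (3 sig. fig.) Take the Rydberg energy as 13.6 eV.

30.6 eV

E_n = −13.6 Z²/n² = −122.4/n² eV for Z = 3.
E_2 = −122.4/4 = −30.6 eV, so ionization (to E = 0) requires 30.6 eV.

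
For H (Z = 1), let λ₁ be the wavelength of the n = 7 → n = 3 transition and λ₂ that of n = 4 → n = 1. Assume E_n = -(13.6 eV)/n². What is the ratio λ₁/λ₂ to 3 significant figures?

λ ∝ 1/ΔE ∝ 1/(1/n_f² − 1/n_i²), and the Z² and hc factors cancel in the ratio.
λ₁/λ₂ = (1/1² − 1/4²)/(1/3² − 1/7²) = 0.9375/0.09070 = 10.3.

10.3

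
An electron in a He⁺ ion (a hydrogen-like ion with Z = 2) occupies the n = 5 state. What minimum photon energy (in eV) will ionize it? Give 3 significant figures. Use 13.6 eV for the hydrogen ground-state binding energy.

E_n = −13.6 Z²/n² = −54.40/n² eV for Z = 2.
E_5 = −54.40/25 = −2.18 eV, so ionization (to E = 0) requires 2.18 eV.

2.18 eV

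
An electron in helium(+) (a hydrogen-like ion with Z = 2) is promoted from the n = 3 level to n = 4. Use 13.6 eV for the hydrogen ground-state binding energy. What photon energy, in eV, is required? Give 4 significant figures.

The Bohr energies scale as Z², so for Z = 2: E_n = −54.40/n² eV.
E_4 = −54.40/16 = −3.400 eV and E_3 = −54.40/9 = −6.044 eV.
The photon energy is |E_4 − E_3| = 2.644 eV.

2.644 eV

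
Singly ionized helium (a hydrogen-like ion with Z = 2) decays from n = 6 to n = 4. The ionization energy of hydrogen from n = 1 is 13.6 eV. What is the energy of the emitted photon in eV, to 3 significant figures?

1.89 eV

The Bohr energies scale as Z², so for Z = 2: E_n = −54.40/n² eV.
E_6 = −54.40/36 = −1.511 eV and E_4 = −54.40/16 = −3.400 eV.
The photon energy is |E_6 − E_4| = 1.89 eV.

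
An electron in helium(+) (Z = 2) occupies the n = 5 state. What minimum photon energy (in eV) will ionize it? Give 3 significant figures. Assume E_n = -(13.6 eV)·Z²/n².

E_n = −13.6 Z²/n² = −54.40/n² eV for Z = 2.
E_5 = −54.40/25 = −2.18 eV, so ionization (to E = 0) requires 2.18 eV.

2.18 eV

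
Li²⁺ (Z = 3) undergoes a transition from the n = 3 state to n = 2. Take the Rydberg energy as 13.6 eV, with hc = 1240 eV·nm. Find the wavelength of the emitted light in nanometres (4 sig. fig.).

For Z = 3 the level energies scale as Z², so the effective Rydberg energy is 13.6 × 9 = 122.4 eV.
ΔE = 122.4 × (1/2² − 1/3²) = 122.4 × 0.1389 = 17.00 eV.
λ = hc/ΔE = 1240 / 17.00 = 72.94 nm.

72.94 nm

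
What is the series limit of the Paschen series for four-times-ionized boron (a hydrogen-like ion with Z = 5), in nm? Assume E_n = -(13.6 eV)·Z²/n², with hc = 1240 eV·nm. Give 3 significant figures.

32.8 nm

The Paschen series has lower level n_f = 3; the series limit corresponds to n_i → ∞.
ΔE_max = 13.6 × 25 / 3² = 37.78 eV.
λ_min = 1240 / 37.78 = 32.8 nm.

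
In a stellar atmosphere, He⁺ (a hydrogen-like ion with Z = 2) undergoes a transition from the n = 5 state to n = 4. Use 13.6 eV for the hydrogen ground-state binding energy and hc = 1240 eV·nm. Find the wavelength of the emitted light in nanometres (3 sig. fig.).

For Z = 2 the level energies scale as Z², so the effective Rydberg energy is 13.6 × 4 = 54.40 eV.
ΔE = 54.40 × (1/4² − 1/5²) = 54.40 × 0.02250 = 1.224 eV.
λ = hc/ΔE = 1240 / 1.224 = 1010 nm.

1010 nm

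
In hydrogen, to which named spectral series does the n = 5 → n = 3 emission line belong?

Paschen

The series is set by the lower level: n_f = 3 is the Paschen series.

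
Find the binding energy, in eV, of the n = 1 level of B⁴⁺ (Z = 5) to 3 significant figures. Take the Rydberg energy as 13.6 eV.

340 eV

E_n = −13.6 Z²/n² = −340.0/n² eV for Z = 5.
E_1 = −340.0/1 = −340 eV, so ionization (to E = 0) requires 340 eV.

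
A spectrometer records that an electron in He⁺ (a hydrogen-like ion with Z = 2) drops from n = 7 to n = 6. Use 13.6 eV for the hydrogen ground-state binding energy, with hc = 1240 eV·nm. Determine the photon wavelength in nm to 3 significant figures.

For Z = 2 the level energies scale as Z², so the effective Rydberg energy is 13.6 × 4 = 54.40 eV.
ΔE = 54.40 × (1/6² − 1/7²) = 54.40 × 0.007370 = 0.4009 eV.
λ = hc/ΔE = 1240 / 0.4009 = 3090 nm.

3090 nm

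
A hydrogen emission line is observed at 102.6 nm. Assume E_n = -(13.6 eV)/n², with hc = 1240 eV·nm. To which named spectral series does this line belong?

ΔE = 1240/102.6 = 12.09 eV.
This matches 13.6 × (1/1² − 1/3²), so n_f = 1: the Lyman series.

Lyman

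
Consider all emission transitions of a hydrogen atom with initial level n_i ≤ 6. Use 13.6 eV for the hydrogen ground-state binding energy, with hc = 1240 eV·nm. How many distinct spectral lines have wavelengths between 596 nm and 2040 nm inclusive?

Enumerate all n_i → n_f pairs with 1 ≤ n_f < n_i ≤ 6 and compute λ = 1240 / [13.6·1·(1/n_f² − 1/n_i²)].
Lines falling in [596, 2040] nm: 3→2 (656.5 nm), 6→3 (1094 nm), 5→3 (1282 nm), 4→3 (1876 nm).

4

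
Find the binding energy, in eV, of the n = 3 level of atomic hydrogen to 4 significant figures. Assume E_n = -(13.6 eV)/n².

1.511 eV

E_3 = −13.60/9 = −1.511 eV, so ionization (to E = 0) requires 1.511 eV.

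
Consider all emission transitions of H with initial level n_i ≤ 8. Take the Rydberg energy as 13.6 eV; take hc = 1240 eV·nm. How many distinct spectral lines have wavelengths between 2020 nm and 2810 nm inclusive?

2

Enumerate all n_i → n_f pairs with 1 ≤ n_f < n_i ≤ 8 and compute λ = 1240 / [13.6·1·(1/n_f² − 1/n_i²)].
Lines falling in [2020, 2810] nm: 7→4 (2166 nm), 6→4 (2626 nm).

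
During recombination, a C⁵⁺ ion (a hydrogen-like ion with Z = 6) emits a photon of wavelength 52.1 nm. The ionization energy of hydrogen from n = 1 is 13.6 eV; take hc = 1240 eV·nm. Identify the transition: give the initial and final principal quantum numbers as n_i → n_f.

n_i = 4, n_f = 3

The photon energy is ΔE = hc/λ = 1240 / 52.1 = 23.80 eV.
With Z = 6, ΔE = 489.6 × (1/n_f² − 1/n_i²), so 1/n_f² − 1/n_i² = 0.04861.
Trying n_f = 3 gives 1/n_i² = 0.06250, i.e. n_i ≈ 4; this pair matches.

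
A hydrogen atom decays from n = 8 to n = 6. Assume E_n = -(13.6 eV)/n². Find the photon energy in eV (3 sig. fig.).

0.165 eV

E_8 = −13.60/64 = −0.2125 eV and E_6 = −13.60/36 = −0.3778 eV.
The photon energy is |E_8 − E_6| = 0.165 eV.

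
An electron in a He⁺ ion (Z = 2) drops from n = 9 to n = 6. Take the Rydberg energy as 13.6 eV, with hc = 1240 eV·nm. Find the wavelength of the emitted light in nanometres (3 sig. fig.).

For Z = 2 the level energies scale as Z², so the effective Rydberg energy is 13.6 × 4 = 54.40 eV.
ΔE = 54.40 × (1/6² − 1/9²) = 54.40 × 0.01543 = 0.8395 eV.
λ = hc/ΔE = 1240 / 0.8395 = 1480 nm.

1480 nm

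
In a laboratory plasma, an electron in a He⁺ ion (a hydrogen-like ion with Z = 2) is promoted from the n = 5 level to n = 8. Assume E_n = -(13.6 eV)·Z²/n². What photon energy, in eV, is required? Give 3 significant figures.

The Bohr energies scale as Z², so for Z = 2: E_n = −54.40/n² eV.
E_8 = −54.40/64 = −0.8500 eV and E_5 = −54.40/25 = −2.176 eV.
The photon energy is |E_8 − E_5| = 1.33 eV.

1.33 eV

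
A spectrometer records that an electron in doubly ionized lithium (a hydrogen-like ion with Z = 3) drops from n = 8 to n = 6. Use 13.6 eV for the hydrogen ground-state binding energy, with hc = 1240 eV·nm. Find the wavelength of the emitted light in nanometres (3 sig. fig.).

834 nm

For Z = 3 the level energies scale as Z², so the effective Rydberg energy is 13.6 × 9 = 122.4 eV.
ΔE = 122.4 × (1/6² − 1/8²) = 122.4 × 0.01215 = 1.488 eV.
λ = hc/ΔE = 1240 / 1.488 = 834 nm.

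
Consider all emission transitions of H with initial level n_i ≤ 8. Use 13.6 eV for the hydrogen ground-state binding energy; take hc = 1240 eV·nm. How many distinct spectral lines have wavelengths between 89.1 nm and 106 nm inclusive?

Enumerate all n_i → n_f pairs with 1 ≤ n_f < n_i ≤ 8 and compute λ = 1240 / [13.6·1·(1/n_f² − 1/n_i²)].
Lines falling in [89.1, 106] nm: 8→1 (92.62 nm), 7→1 (93.08 nm), 6→1 (93.78 nm), 5→1 (94.98 nm), 4→1 (97.25 nm), 3→1 (102.6 nm).

6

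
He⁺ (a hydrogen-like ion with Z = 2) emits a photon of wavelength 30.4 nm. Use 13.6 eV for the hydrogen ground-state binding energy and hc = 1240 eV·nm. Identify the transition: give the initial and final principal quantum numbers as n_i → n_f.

The photon energy is ΔE = hc/λ = 1240 / 30.4 = 40.79 eV.
With Z = 2, ΔE = 54.40 × (1/n_f² − 1/n_i²), so 1/n_f² − 1/n_i² = 0.7498.
Trying n_f = 1 gives 1/n_i² = 0.2502, i.e. n_i ≈ 2; this pair matches.

n_i = 2, n_f = 1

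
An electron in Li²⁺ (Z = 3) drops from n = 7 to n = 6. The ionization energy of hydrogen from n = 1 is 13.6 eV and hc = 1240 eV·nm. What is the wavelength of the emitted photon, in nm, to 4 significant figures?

1375 nm

For Z = 3 the level energies scale as Z², so the effective Rydberg energy is 13.6 × 9 = 122.4 eV.
ΔE = 122.4 × (1/6² − 1/7²) = 122.4 × 0.007370 = 0.9020 eV.
λ = hc/ΔE = 1240 / 0.9020 = 1375 nm.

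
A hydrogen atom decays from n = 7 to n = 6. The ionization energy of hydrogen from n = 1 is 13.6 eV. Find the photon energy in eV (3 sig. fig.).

E_7 = −13.60/49 = −0.2776 eV and E_6 = −13.60/36 = −0.3778 eV.
The photon energy is |E_7 − E_6| = 0.100 eV.

0.100 eV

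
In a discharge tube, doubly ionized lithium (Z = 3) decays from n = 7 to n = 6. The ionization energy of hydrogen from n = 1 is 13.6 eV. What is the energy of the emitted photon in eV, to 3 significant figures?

The Bohr energies scale as Z², so for Z = 3: E_n = −122.4/n² eV.
E_7 = −122.4/49 = −2.498 eV and E_6 = −122.4/36 = −3.400 eV.
The photon energy is |E_7 − E_6| = 0.902 eV.

0.902 eV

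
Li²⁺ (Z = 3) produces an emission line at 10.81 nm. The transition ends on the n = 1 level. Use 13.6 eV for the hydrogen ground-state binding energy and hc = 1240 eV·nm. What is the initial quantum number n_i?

The photon energy is ΔE = hc/λ = 1240 / 10.81 = 114.7 eV.
With Z = 3, ΔE = 122.4 × (1/n_f² − 1/n_i²), so 1/n_f² − 1/n_i² = 0.9372.
With n_f = 1: 1/n_i² = 1/1 − 0.9372 = 0.06284, so n_i ≈ 3.99.

n_i = 4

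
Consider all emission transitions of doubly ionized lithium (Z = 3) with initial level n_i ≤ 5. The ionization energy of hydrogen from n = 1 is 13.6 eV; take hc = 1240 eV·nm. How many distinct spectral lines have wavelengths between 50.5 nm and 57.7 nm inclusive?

Enumerate all n_i → n_f pairs with 1 ≤ n_f < n_i ≤ 5 and compute λ = 1240 / [13.6·9·(1/n_f² − 1/n_i²)].
Lines falling in [50.5, 57.7] nm: 4→2 (54.03 nm).

1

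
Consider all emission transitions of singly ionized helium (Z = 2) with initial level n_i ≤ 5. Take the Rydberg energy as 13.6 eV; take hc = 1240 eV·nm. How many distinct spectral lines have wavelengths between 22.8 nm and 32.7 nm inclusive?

4

Enumerate all n_i → n_f pairs with 1 ≤ n_f < n_i ≤ 5 and compute λ = 1240 / [13.6·4·(1/n_f² − 1/n_i²)].
Lines falling in [22.8, 32.7] nm: 5→1 (23.74 nm), 4→1 (24.31 nm), 3→1 (25.64 nm), 2→1 (30.39 nm).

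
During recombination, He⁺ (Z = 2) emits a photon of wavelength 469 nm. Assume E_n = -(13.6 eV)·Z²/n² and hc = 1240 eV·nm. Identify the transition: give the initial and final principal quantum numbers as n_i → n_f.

The photon energy is ΔE = hc/λ = 1240 / 469 = 2.644 eV.
With Z = 2, ΔE = 54.40 × (1/n_f² − 1/n_i²), so 1/n_f² − 1/n_i² = 0.04860.
Trying n_f = 3 gives 1/n_i² = 0.06251, i.e. n_i ≈ 4; this pair matches.

n_i = 4, n_f = 3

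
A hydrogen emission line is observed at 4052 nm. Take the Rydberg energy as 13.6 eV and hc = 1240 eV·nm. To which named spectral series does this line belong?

ΔE = 1240/4052 = 0.3060 eV.
This matches 13.6 × (1/4² − 1/5²), so n_f = 4: the Brackett series.

Brackett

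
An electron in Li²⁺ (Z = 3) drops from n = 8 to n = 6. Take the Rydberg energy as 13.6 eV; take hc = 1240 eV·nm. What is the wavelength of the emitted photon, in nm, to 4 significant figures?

For Z = 3 the level energies scale as Z², so the effective Rydberg energy is 13.6 × 9 = 122.4 eV.
ΔE = 122.4 × (1/6² − 1/8²) = 122.4 × 0.01215 = 1.488 eV.
λ = hc/ΔE = 1240 / 1.488 = 833.6 nm.

833.6 nm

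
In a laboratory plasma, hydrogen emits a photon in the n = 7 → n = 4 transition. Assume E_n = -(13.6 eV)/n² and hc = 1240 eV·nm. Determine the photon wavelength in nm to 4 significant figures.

2166 nm

ΔE = 13.60 × (1/4² − 1/7²) = 13.60 × 0.04209 = 0.5724 eV.
λ = hc/ΔE = 1240 / 0.5724 = 2166 nm.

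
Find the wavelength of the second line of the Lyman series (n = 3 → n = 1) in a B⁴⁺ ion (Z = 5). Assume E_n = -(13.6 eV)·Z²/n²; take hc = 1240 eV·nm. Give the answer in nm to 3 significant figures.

4.10 nm

The Lyman series terminates on n_f = 1; the second line has n_i = 1+2 = 3.
ΔE = 340.0 × (1/1² − 1/3²) = 302.2 eV.
λ = 1240 / 302.2 = 4.10 nm.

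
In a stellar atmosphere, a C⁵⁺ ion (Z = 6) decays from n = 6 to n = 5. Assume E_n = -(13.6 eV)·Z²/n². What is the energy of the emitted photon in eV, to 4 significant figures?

The Bohr energies scale as Z², so for Z = 6: E_n = −489.6/n² eV.
E_6 = −489.6/36 = −13.60 eV and E_5 = −489.6/25 = −19.58 eV.
The photon energy is |E_6 − E_5| = 5.984 eV.

5.984 eV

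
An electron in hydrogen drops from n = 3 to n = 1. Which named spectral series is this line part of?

The series is set by the lower level: n_f = 1 is the Lyman series.

Lyman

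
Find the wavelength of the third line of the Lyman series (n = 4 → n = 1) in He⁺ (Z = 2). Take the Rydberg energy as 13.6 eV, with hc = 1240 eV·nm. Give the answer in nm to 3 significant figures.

The Lyman series terminates on n_f = 1; the third line has n_i = 1+3 = 4.
ΔE = 54.40 × (1/1² − 1/4²) = 51.00 eV.
λ = 1240 / 51.00 = 24.3 nm.

24.3 nm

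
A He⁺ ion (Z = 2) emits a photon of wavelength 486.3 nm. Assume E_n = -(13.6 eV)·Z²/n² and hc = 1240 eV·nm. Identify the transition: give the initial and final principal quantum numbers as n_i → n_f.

n_i = 8, n_f = 4

The photon energy is ΔE = hc/λ = 1240 / 486.3 = 2.550 eV.
With Z = 2, ΔE = 54.40 × (1/n_f² − 1/n_i²), so 1/n_f² − 1/n_i² = 0.04687.
Trying n_f = 4 gives 1/n_i² = 0.01563, i.e. n_i ≈ 8; this pair matches.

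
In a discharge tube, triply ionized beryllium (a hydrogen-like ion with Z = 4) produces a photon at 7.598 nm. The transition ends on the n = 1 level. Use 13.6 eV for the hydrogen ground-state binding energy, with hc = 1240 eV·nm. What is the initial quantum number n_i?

n_i = 2

The photon energy is ΔE = hc/λ = 1240 / 7.598 = 163.2 eV.
With Z = 4, ΔE = 217.6 × (1/n_f² − 1/n_i²), so 1/n_f² − 1/n_i² = 0.7500.
With n_f = 1: 1/n_i² = 1/1 − 0.7500 = 0.2500, so n_i ≈ 2.00.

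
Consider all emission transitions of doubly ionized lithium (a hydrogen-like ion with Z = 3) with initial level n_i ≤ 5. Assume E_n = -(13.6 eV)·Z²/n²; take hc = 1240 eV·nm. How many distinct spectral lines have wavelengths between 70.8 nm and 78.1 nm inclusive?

Enumerate all n_i → n_f pairs with 1 ≤ n_f < n_i ≤ 5 and compute λ = 1240 / [13.6·9·(1/n_f² − 1/n_i²)].
Lines falling in [70.8, 78.1] nm: 3→2 (72.94 nm).

1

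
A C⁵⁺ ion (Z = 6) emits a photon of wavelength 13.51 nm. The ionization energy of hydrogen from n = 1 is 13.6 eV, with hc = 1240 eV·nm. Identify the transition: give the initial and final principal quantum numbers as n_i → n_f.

The photon energy is ΔE = hc/λ = 1240 / 13.51 = 91.78 eV.
With Z = 6, ΔE = 489.6 × (1/n_f² − 1/n_i²), so 1/n_f² − 1/n_i² = 0.1875.
Trying n_f = 2 gives 1/n_i² = 0.06253, i.e. n_i ≈ 4; this pair matches.

n_i = 4, n_f = 2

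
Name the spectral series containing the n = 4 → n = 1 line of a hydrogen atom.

Lyman

The series is set by the lower level: n_f = 1 is the Lyman series.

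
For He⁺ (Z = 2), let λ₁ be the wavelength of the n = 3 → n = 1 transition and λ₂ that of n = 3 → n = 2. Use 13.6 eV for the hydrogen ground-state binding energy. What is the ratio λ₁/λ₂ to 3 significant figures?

λ ∝ 1/ΔE ∝ 1/(1/n_f² − 1/n_i²), and the Z² and hc factors cancel in the ratio.
λ₁/λ₂ = (1/2² − 1/3²)/(1/1² − 1/3²) = 0.1389/0.8889 = 0.156.

0.156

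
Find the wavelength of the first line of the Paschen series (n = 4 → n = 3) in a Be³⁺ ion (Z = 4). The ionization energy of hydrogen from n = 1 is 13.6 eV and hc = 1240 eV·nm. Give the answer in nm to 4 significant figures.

117.2 nm

The Paschen series terminates on n_f = 3; the first line has n_i = 3+1 = 4.
ΔE = 217.6 × (1/3² − 1/4²) = 10.58 eV.
λ = 1240 / 10.58 = 117.2 nm.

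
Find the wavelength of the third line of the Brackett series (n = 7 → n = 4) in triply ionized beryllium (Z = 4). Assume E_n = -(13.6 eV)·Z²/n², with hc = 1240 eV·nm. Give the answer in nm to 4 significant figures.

135.4 nm

The Brackett series terminates on n_f = 4; the third line has n_i = 4+3 = 7.
ΔE = 217.6 × (1/4² − 1/7²) = 9.159 eV.
λ = 1240 / 9.159 = 135.4 nm.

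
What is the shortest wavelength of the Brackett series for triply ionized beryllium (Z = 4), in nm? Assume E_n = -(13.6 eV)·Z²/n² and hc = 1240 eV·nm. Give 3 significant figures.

The Brackett series has lower level n_f = 4; the series limit corresponds to n_i → ∞.
ΔE_max = 13.6 × 16 / 4² = 13.60 eV.
λ_min = 1240 / 13.60 = 91.2 nm.

91.2 nm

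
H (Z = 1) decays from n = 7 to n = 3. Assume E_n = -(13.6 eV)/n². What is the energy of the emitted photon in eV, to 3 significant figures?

E_7 = −13.60/49 = −0.2776 eV and E_3 = −13.60/9 = −1.511 eV.
The photon energy is |E_7 − E_3| = 1.23 eV.

1.23 eV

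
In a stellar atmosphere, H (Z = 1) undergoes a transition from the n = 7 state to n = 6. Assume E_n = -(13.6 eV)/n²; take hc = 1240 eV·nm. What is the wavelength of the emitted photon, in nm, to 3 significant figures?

ΔE = 13.60 × (1/6² − 1/7²) = 13.60 × 0.007370 = 0.1002 eV.
λ = hc/ΔE = 1240 / 0.1002 = 12400 nm.

12400 nm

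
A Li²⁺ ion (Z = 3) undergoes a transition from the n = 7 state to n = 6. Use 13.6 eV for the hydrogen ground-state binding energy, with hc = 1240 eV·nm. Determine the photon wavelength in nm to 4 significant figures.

1375 nm

For Z = 3 the level energies scale as Z², so the effective Rydberg energy is 13.6 × 9 = 122.4 eV.
ΔE = 122.4 × (1/6² − 1/7²) = 122.4 × 0.007370 = 0.9020 eV.
λ = hc/ΔE = 1240 / 0.9020 = 1375 nm.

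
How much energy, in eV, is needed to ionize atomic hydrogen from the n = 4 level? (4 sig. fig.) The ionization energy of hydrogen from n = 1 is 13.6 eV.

E_4 = −13.60/16 = −0.8500 eV, so ionization (to E = 0) requires 0.8500 eV.

0.8500 eV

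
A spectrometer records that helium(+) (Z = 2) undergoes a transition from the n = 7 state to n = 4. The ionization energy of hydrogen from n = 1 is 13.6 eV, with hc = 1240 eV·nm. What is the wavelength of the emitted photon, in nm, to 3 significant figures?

For Z = 2 the level energies scale as Z², so the effective Rydberg energy is 13.6 × 4 = 54.40 eV.
ΔE = 54.40 × (1/4² − 1/7²) = 54.40 × 0.04209 = 2.290 eV.
λ = hc/ΔE = 1240 / 2.290 = 542 nm.

542 nm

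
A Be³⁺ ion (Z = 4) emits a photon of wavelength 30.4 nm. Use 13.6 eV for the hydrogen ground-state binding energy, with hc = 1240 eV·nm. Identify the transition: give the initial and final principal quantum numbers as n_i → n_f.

The photon energy is ΔE = hc/λ = 1240 / 30.4 = 40.79 eV.
With Z = 4, ΔE = 217.6 × (1/n_f² − 1/n_i²), so 1/n_f² − 1/n_i² = 0.1875.
Trying n_f = 2 gives 1/n_i² = 0.06255, i.e. n_i ≈ 4; this pair matches.

n_i = 4, n_f = 2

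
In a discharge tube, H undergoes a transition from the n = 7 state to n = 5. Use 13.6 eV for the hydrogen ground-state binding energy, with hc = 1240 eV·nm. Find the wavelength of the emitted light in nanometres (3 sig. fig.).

ΔE = 13.60 × (1/5² − 1/7²) = 13.60 × 0.01959 = 0.2664 eV.
λ = hc/ΔE = 1240 / 0.2664 = 4650 nm.
This line belongs to the Pfund series.

4650 nm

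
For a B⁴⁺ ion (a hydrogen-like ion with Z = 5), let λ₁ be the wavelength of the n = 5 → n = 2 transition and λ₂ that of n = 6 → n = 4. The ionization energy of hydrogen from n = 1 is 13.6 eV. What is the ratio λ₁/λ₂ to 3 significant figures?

λ ∝ 1/ΔE ∝ 1/(1/n_f² − 1/n_i²), and the Z² and hc factors cancel in the ratio.
λ₁/λ₂ = (1/4² − 1/6²)/(1/2² − 1/5²) = 0.03472/0.2100 = 0.165.

0.165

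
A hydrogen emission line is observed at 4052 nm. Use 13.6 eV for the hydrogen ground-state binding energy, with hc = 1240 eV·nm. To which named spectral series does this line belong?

Brackett

ΔE = 1240/4052 = 0.3060 eV.
This matches 13.6 × (1/4² − 1/5²), so n_f = 4: the Brackett series.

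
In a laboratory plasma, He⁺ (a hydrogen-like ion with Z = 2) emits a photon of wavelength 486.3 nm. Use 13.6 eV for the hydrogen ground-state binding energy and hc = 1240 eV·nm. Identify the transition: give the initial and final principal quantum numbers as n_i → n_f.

n_i = 8, n_f = 4

The photon energy is ΔE = hc/λ = 1240 / 486.3 = 2.550 eV.
With Z = 2, ΔE = 54.40 × (1/n_f² − 1/n_i²), so 1/n_f² − 1/n_i² = 0.04687.
Trying n_f = 4 gives 1/n_i² = 0.01563, i.e. n_i ≈ 8; this pair matches.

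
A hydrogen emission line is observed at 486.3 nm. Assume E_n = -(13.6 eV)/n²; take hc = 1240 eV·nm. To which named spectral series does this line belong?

ΔE = 1240/486.3 = 2.550 eV.
This matches 13.6 × (1/2² − 1/4²), so n_f = 2: the Balmer series.

Balmer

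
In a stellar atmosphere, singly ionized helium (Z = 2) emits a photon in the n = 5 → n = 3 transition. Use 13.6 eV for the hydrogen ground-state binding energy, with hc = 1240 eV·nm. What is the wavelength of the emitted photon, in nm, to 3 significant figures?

321 nm

For Z = 2 the level energies scale as Z², so the effective Rydberg energy is 13.6 × 4 = 54.40 eV.
ΔE = 54.40 × (1/3² − 1/5²) = 54.40 × 0.07111 = 3.868 eV.
λ = hc/ΔE = 1240 / 3.868 = 321 nm.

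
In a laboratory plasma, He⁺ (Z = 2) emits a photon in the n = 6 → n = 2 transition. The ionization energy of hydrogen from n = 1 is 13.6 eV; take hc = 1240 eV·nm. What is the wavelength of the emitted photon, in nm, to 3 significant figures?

103 nm

For Z = 2 the level energies scale as Z², so the effective Rydberg energy is 13.6 × 4 = 54.40 eV.
ΔE = 54.40 × (1/2² − 1/6²) = 54.40 × 0.2222 = 12.09 eV.
λ = hc/ΔE = 1240 / 12.09 = 103 nm.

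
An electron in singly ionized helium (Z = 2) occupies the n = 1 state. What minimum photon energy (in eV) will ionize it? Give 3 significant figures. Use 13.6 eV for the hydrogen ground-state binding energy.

54.4 eV

E_n = −13.6 Z²/n² = −54.40/n² eV for Z = 2.
E_1 = −54.40/1 = −54.4 eV, so ionization (to E = 0) requires 54.4 eV.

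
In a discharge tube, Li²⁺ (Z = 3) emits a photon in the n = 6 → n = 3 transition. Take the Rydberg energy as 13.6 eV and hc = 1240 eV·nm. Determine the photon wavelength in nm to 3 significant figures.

122 nm

For Z = 3 the level energies scale as Z², so the effective Rydberg energy is 13.6 × 9 = 122.4 eV.
ΔE = 122.4 × (1/3² − 1/6²) = 122.4 × 0.08333 = 10.20 eV.
λ = hc/ΔE = 1240 / 10.20 = 122 nm.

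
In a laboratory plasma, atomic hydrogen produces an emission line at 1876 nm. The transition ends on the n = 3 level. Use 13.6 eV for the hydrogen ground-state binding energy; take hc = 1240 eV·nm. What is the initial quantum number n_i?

The photon energy is ΔE = hc/λ = 1240 / 1876 = 0.6610 eV.
With Z = 1, ΔE = 13.60 × (1/n_f² − 1/n_i²), so 1/n_f² − 1/n_i² = 0.04860.
With n_f = 3: 1/n_i² = 1/9 − 0.04860 = 0.06251, so n_i ≈ 4.00.

n_i = 4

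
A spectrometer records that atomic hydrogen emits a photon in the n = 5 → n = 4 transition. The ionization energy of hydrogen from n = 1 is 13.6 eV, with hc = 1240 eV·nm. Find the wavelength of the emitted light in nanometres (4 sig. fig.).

4052 nm

ΔE = 13.60 × (1/4² − 1/5²) = 13.60 × 0.02250 = 0.3060 eV.
λ = hc/ΔE = 1240 / 0.3060 = 4052 nm.
This line belongs to the Brackett series.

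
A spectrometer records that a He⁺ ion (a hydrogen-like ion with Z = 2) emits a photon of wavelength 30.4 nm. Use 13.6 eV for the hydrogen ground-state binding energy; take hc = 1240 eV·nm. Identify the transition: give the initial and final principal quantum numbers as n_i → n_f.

The photon energy is ΔE = hc/λ = 1240 / 30.4 = 40.79 eV.
With Z = 2, ΔE = 54.40 × (1/n_f² − 1/n_i²), so 1/n_f² − 1/n_i² = 0.7498.
Trying n_f = 1 gives 1/n_i² = 0.2502, i.e. n_i ≈ 2; this pair matches.

n_i = 2, n_f = 1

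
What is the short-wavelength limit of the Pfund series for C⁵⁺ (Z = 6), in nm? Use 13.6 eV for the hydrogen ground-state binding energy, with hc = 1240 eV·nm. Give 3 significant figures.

The Pfund series has lower level n_f = 5; the series limit corresponds to n_i → ∞.
ΔE_max = 13.6 × 36 / 5² = 19.58 eV.
λ_min = 1240 / 19.58 = 63.3 nm.

63.3 nm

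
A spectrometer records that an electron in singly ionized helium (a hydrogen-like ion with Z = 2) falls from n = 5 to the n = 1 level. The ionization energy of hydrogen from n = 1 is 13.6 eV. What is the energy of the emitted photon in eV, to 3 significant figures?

52.2 eV

The Bohr energies scale as Z², so for Z = 2: E_n = −54.40/n² eV.
E_5 = −54.40/25 = −2.176 eV and E_1 = −54.40/1 = −54.40 eV.
The photon energy is |E_5 − E_1| = 52.2 eV.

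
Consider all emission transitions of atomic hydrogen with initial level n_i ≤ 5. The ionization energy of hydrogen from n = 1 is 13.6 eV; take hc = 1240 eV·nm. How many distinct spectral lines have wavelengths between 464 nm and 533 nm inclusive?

Enumerate all n_i → n_f pairs with 1 ≤ n_f < n_i ≤ 5 and compute λ = 1240 / [13.6·1·(1/n_f² − 1/n_i²)].
Lines falling in [464, 533] nm: 4→2 (486.3 nm).

1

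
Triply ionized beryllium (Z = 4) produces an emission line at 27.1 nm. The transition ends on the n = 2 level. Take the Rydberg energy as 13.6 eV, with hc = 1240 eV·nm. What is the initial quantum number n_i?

The photon energy is ΔE = hc/λ = 1240 / 27.1 = 45.76 eV.
With Z = 4, ΔE = 217.6 × (1/n_f² − 1/n_i²), so 1/n_f² − 1/n_i² = 0.2103.
With n_f = 2: 1/n_i² = 1/4 − 0.2103 = 0.03972, so n_i ≈ 5.02.

n_i = 5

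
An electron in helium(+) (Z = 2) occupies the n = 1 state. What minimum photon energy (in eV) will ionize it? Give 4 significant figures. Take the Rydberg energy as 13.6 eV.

54.40 eV

E_n = −13.6 Z²/n² = −54.40/n² eV for Z = 2.
E_1 = −54.40/1 = −54.40 eV, so ionization (to E = 0) requires 54.40 eV.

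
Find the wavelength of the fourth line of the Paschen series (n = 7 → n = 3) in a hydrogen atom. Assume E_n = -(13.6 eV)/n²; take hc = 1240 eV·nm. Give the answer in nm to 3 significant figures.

1010 nm

The Paschen series terminates on n_f = 3; the fourth line has n_i = 3+4 = 7.
ΔE = 13.60 × (1/3² − 1/7²) = 1.234 eV.
λ = 1240 / 1.234 = 1010 nm.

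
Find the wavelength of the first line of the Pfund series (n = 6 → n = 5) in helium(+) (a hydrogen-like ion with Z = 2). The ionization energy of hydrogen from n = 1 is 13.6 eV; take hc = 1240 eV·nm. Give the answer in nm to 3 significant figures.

The Pfund series terminates on n_f = 5; the first line has n_i = 5+1 = 6.
ΔE = 54.40 × (1/5² − 1/6²) = 0.6649 eV.
λ = 1240 / 0.6649 = 1860 nm.

1860 nm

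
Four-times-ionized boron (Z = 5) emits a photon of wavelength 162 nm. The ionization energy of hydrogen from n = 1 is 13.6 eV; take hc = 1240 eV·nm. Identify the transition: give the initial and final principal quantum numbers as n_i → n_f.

The photon energy is ΔE = hc/λ = 1240 / 162 = 7.654 eV.
With Z = 5, ΔE = 340.0 × (1/n_f² − 1/n_i²), so 1/n_f² − 1/n_i² = 0.02251.
Trying n_f = 4 gives 1/n_i² = 0.03999, i.e. n_i ≈ 5; this pair matches.

n_i = 5, n_f = 4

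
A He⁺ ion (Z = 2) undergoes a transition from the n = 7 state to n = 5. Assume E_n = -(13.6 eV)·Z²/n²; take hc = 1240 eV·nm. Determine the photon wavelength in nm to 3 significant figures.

For Z = 2 the level energies scale as Z², so the effective Rydberg energy is 13.6 × 4 = 54.40 eV.
ΔE = 54.40 × (1/5² − 1/7²) = 54.40 × 0.01959 = 1.066 eV.
λ = hc/ΔE = 1240 / 1.066 = 1160 nm.

1160 nm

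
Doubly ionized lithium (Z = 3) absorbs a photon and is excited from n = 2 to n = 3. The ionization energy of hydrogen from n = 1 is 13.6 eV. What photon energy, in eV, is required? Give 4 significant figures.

17.00 eV

The Bohr energies scale as Z², so for Z = 3: E_n = −122.4/n² eV.
E_3 = −122.4/9 = −13.60 eV and E_2 = −122.4/4 = −30.60 eV.
The photon energy is |E_3 − E_2| = 17.00 eV.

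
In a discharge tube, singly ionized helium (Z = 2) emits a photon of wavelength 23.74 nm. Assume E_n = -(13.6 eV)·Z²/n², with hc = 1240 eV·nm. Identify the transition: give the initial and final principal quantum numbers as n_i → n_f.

n_i = 5, n_f = 1

The photon energy is ΔE = hc/λ = 1240 / 23.74 = 52.23 eV.
With Z = 2, ΔE = 54.40 × (1/n_f² − 1/n_i²), so 1/n_f² − 1/n_i² = 0.9602.
Trying n_f = 1 gives 1/n_i² = 0.03984, i.e. n_i ≈ 5; this pair matches.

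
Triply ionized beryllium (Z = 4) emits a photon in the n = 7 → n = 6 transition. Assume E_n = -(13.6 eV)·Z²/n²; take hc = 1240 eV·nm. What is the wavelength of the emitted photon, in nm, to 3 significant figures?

For Z = 4 the level energies scale as Z², so the effective Rydberg energy is 13.6 × 16 = 217.6 eV.
ΔE = 217.6 × (1/6² − 1/7²) = 217.6 × 0.007370 = 1.604 eV.
λ = hc/ΔE = 1240 / 1.604 = 773 nm.

773 nm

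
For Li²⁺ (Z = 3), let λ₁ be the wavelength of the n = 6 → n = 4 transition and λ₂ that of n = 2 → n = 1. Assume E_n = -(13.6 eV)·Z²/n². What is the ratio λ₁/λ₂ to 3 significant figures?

21.6

λ ∝ 1/ΔE ∝ 1/(1/n_f² − 1/n_i²), and the Z² and hc factors cancel in the ratio.
λ₁/λ₂ = (1/1² − 1/2²)/(1/4² − 1/6²) = 0.7500/0.03472 = 21.6.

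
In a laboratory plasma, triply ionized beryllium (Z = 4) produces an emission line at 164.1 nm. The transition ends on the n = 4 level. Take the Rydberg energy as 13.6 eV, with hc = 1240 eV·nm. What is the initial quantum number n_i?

The photon energy is ΔE = hc/λ = 1240 / 164.1 = 7.556 eV.
With Z = 4, ΔE = 217.6 × (1/n_f² − 1/n_i²), so 1/n_f² − 1/n_i² = 0.03473.
With n_f = 4: 1/n_i² = 1/16 − 0.03473 = 0.02777, so n_i ≈ 6.00.

n_i = 6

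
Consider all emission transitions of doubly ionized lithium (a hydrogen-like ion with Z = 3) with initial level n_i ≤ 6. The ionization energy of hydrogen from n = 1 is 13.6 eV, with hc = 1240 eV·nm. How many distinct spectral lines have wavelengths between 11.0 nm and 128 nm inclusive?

Enumerate all n_i → n_f pairs with 1 ≤ n_f < n_i ≤ 6 and compute λ = 1240 / [13.6·9·(1/n_f² − 1/n_i²)].
Lines falling in [11.0, 128] nm: 3→1 (11.40 nm), 2→1 (13.51 nm), 6→2 (45.59 nm), 5→2 (48.24 nm), 4→2 (54.03 nm), 3→2 (72.94 nm), 6→3 (121.6 nm).

7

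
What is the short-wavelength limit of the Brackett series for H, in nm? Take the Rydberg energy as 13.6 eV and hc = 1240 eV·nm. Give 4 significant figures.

1459 nm

The Brackett series has lower level n_f = 4; the series limit corresponds to n_i → ∞.
ΔE_max = 13.6 × 1 / 4² = 0.8500 eV.
λ_min = 1240 / 0.8500 = 1459 nm.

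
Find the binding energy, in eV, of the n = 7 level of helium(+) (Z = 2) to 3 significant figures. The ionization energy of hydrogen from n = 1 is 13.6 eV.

1.11 eV

E_n = −13.6 Z²/n² = −54.40/n² eV for Z = 2.
E_7 = −54.40/49 = −1.11 eV, so ionization (to E = 0) requires 1.11 eV.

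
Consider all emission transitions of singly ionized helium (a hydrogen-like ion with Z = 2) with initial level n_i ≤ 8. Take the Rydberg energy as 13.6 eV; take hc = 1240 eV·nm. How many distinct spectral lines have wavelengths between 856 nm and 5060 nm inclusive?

7

Enumerate all n_i → n_f pairs with 1 ≤ n_f < n_i ≤ 8 and compute λ = 1240 / [13.6·4·(1/n_f² − 1/n_i²)].
Lines falling in [856, 5060] nm: 8→5 (935.1 nm), 5→4 (1013 nm), 7→5 (1163 nm), 6→5 (1865 nm), 8→6 (1876 nm), 7→6 (3093 nm), 8→7 (4765 nm).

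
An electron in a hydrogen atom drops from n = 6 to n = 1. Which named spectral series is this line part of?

The series is set by the lower level: n_f = 1 is the Lyman series.

Lyman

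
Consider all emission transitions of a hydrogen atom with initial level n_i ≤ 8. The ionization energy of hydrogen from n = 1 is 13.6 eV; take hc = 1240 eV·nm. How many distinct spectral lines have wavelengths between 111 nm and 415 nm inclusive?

Enumerate all n_i → n_f pairs with 1 ≤ n_f < n_i ≤ 8 and compute λ = 1240 / [13.6·1·(1/n_f² − 1/n_i²)].
Lines falling in [111, 415] nm: 2→1 (121.6 nm), 8→2 (389.0 nm), 7→2 (397.1 nm), 6→2 (410.3 nm).

4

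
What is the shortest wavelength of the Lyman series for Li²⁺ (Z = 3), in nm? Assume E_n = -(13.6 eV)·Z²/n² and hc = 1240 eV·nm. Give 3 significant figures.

The Lyman series has lower level n_f = 1; the series limit corresponds to n_i → ∞.
ΔE_max = 13.6 × 9 / 1² = 122.4 eV.
λ_min = 1240 / 122.4 = 10.1 nm.

10.1 nm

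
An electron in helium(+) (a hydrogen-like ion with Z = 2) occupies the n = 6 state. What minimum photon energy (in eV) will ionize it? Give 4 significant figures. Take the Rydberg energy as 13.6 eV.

1.511 eV

E_n = −13.6 Z²/n² = −54.40/n² eV for Z = 2.
E_6 = −54.40/36 = −1.511 eV, so ionization (to E = 0) requires 1.511 eV.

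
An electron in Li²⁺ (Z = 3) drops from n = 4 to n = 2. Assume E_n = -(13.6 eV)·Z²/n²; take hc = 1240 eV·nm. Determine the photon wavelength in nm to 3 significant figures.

54.0 nm

For Z = 3 the level energies scale as Z², so the effective Rydberg energy is 13.6 × 9 = 122.4 eV.
ΔE = 122.4 × (1/2² − 1/4²) = 122.4 × 0.1875 = 22.95 eV.
λ = hc/ΔE = 1240 / 22.95 = 54.0 nm.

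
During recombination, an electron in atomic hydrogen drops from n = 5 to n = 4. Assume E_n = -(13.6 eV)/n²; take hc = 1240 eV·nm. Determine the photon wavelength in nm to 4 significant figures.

4052 nm

ΔE = 13.60 × (1/4² − 1/5²) = 13.60 × 0.02250 = 0.3060 eV.
λ = hc/ΔE = 1240 / 0.3060 = 4052 nm.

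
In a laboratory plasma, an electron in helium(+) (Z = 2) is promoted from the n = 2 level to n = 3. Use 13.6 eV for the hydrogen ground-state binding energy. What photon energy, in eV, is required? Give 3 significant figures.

7.56 eV

The Bohr energies scale as Z², so for Z = 2: E_n = −54.40/n² eV.
E_3 = −54.40/9 = −6.044 eV and E_2 = −54.40/4 = −13.60 eV.
The photon energy is |E_3 − E_2| = 7.56 eV.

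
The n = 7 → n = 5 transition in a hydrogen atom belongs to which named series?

Pfund

The series is set by the lower level: n_f = 5 is the Pfund series.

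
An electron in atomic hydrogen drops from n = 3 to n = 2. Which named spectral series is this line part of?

The series is set by the lower level: n_f = 2 is the Balmer series.

Balmer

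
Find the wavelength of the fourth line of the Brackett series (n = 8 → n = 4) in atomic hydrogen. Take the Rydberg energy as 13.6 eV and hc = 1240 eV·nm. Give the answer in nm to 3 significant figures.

The Brackett series terminates on n_f = 4; the fourth line has n_i = 4+4 = 8.
ΔE = 13.60 × (1/4² − 1/8²) = 0.6375 eV.
λ = 1240 / 0.6375 = 1950 nm.

1950 nm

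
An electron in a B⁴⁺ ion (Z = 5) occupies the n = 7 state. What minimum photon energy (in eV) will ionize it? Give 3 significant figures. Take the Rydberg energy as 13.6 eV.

6.94 eV

E_n = −13.6 Z²/n² = −340.0/n² eV for Z = 5.
E_7 = −340.0/49 = −6.94 eV, so ionization (to E = 0) requires 6.94 eV.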